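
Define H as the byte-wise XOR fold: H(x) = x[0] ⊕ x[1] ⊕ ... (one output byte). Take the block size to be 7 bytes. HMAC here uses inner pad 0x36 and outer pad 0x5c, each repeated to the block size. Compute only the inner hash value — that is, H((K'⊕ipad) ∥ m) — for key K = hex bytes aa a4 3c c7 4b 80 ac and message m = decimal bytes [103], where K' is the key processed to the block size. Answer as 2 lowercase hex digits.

Key hex bytes aa a4 3c c7 4b 80 ac is exactly B = 7 bytes: K' = aa a4 3c c7 4b 80 ac.
K' ⊕ ipad = 9c 92 0a f1 7d b6 9a.
Inner input = 9c 92 0a f1 7d b6 9a ∥ 67.
Inner hash: XOR 9c⊕92⊕0a⊕f1⊕7d⊕b6⊕9a⊕67 = c3.

c3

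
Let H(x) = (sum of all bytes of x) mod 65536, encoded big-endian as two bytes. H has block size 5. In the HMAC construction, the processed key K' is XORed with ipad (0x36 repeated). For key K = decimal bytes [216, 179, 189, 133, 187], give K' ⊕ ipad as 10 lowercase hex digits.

Key decimal bytes [216, 179, 189, 133, 187] = d8 b3 bd 85 bb is exactly B = 5 bytes: K' = d8 b3 bd 85 bb.
XOR each byte with 0x36: d8⊕36=ee, b3⊕36=85, bd⊕36=8b, 85⊕36=b3, bb⊕36=8d.

ee858bb38d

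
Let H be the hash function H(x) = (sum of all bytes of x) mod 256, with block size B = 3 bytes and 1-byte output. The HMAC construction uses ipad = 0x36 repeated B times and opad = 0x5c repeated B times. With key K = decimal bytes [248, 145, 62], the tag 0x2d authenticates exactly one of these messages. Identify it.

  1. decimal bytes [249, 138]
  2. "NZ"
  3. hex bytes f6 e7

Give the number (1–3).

Key decimal bytes [248, 145, 62] = f8 91 3e is exactly B = 3 bytes: K' = f8 91 3e.
K' ⊕ ipad = ce a7 08; K' ⊕ opad = a4 cd 62.
m1: inner = H(ce a7 08 f9 8a) = 00; tag = H(a4 cd 62 00) = d3
m2: inner = H(ce a7 08 4e 5a) = 25; tag = H(a4 cd 62 25) = f8
m3: inner = H(ce a7 08 f6 e7) = 5a; tag = H(a4 cd 62 5a) = 2d ← matches

3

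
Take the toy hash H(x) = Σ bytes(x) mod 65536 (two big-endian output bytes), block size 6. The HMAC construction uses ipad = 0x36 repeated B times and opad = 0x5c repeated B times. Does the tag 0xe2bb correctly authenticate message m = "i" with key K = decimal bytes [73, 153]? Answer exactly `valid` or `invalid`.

invalid

Key decimal bytes [73, 153] = 49 99 is 2 bytes ≤ B = 6; zero-pad to 6 bytes: K' = 49 99 00 00 00 00.
K' ⊕ ipad = 7f af 36 36 36 36; K' ⊕ opad = 15 c5 5c 5c 5c 5c.
Inner hash: sum = 127+175+54+54+54+54+105 = 623 → 02 6f.
Outer hash (recomputed tag): sum = 21+197+92+92+92+92+2+111 = 699 → 02 bb.
Recomputed tag = 02bb; claimed = e2bb → mismatch.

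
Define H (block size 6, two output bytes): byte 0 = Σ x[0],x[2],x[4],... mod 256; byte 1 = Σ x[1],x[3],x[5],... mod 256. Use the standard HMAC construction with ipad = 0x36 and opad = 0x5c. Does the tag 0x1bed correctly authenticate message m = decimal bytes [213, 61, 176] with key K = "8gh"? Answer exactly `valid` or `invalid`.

Key "8gh" = 38 67 68 is 3 bytes ≤ B = 6; zero-pad to 6 bytes: K' = 38 67 68 00 00 00.
K' ⊕ ipad = 0e 51 5e 36 36 36; K' ⊕ opad = 64 3b 34 5c 5c 5c.
Inner hash: even-index sum = 551 mod 256 = 39; odd-index sum = 250 mod 256 = 250 → 27 fa.
Outer hash (recomputed tag): even-index sum = 283 mod 256 = 27; odd-index sum = 493 mod 256 = 237 → 1b ed.
Recomputed tag = 1bed; claimed = 1bed → match.

valid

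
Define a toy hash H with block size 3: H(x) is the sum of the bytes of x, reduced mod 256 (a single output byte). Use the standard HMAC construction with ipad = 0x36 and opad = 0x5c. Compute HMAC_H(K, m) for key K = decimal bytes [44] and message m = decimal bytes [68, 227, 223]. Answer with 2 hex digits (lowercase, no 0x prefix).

b4

Key decimal bytes [44] = 2c is 1 byte ≤ B = 3; zero-pad to 3 bytes: K' = 2c 00 00.
K' ⊕ ipad = 1a 36 36.  K' ⊕ opad = 70 5c 5c.
Inner input = (K'⊕ipad) ∥ m = 1a 36 36 ∥ 44 e3 df.
Inner hash: sum = 26+54+54+68+227+223 = 652; mod 256 = 140 → 8c.
Outer input = (K'⊕opad) ∥ inner = 70 5c 5c ∥ 8c.
Outer hash (tag): sum = 112+92+92+140 = 436; mod 256 = 180 → b4.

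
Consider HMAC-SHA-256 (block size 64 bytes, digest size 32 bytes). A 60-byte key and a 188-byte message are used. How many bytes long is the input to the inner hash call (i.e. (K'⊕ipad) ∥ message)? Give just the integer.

252

Key is 60 ≤ 64 bytes, zero-padded: |K'| = 64.
Inner input = (K'⊕ipad) ∥ m → 64 + 188 = 252 bytes.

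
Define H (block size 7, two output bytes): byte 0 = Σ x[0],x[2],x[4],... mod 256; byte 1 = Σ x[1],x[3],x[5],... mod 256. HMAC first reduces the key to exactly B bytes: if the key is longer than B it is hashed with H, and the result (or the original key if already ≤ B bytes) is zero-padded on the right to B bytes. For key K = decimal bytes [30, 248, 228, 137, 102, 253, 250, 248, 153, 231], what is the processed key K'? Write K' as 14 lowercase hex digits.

|K| = 10 > B = 7, so first hash the key.
H(K): even-index sum = 763 mod 256 = 251; odd-index sum = 1117 mod 256 = 93 → fb 5d.
Zero-pad H(K) = fb 5d to 7 bytes: K' = fb 5d 00 00 00 00 00.

fb5d0000000000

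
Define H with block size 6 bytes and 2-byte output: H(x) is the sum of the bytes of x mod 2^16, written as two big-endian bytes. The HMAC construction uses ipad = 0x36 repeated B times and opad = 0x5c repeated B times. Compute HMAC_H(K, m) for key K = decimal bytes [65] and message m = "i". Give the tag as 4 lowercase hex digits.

02d8

Key decimal bytes [65] = 41 is 1 byte ≤ B = 6; zero-pad to 6 bytes: K' = 41 00 00 00 00 00.
K' ⊕ ipad = 77 36 36 36 36 36.  K' ⊕ opad = 1d 5c 5c 5c 5c 5c.
Inner input = (K'⊕ipad) ∥ m = 77 36 36 36 36 36 ∥ 69.
Inner hash: sum = 119+54+54+54+54+54+105 = 494 → 01 ee.
Outer input = (K'⊕opad) ∥ inner = 1d 5c 5c 5c 5c 5c ∥ 01 ee.
Outer hash (tag): sum = 29+92+92+92+92+92+1+238 = 728 → 02 d8.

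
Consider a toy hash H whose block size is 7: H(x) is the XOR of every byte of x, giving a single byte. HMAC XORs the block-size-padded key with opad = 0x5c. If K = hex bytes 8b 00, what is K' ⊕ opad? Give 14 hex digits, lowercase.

Key hex bytes 8b 00 is 2 bytes ≤ B = 7; zero-pad to 7 bytes: K' = 8b 00 00 00 00 00 00.
XOR each byte with 0x5c: 8b⊕5c=d7, 00⊕5c=5c, 00⊕5c=5c, 00⊕5c=5c, 00⊕5c=5c, 00⊕5c=5c, 00⊕5c=5c.

d75c5c5c5c5c5c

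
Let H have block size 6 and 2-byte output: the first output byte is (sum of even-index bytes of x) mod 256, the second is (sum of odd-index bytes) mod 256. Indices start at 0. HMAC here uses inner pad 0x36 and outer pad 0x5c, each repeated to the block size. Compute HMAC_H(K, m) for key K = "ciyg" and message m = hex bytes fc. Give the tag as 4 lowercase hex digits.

96b2

Key "ciyg" = 63 69 79 67 is 4 bytes ≤ B = 6; zero-pad to 6 bytes: K' = 63 69 79 67 00 00.
K' ⊕ ipad = 55 5f 4f 51 36 36.  K' ⊕ opad = 3f 35 25 3b 5c 5c.
Inner input = (K'⊕ipad) ∥ m = 55 5f 4f 51 36 36 ∥ fc.
Inner hash: even-index sum = 470 mod 256 = 214; odd-index sum = 230 mod 256 = 230 → d6 e6.
Outer input = (K'⊕opad) ∥ inner = 3f 35 25 3b 5c 5c ∥ d6 e6.
Outer hash (tag): even-index sum = 406 mod 256 = 150; odd-index sum = 434 mod 256 = 178 → 96 b2.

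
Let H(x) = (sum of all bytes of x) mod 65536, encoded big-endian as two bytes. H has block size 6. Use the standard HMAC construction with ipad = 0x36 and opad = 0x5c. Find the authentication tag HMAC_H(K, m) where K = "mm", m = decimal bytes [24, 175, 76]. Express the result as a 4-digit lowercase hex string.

Key "mm" = 6d 6d is 2 bytes ≤ B = 6; zero-pad to 6 bytes: K' = 6d 6d 00 00 00 00.
K' ⊕ ipad = 5b 5b 36 36 36 36.  K' ⊕ opad = 31 31 5c 5c 5c 5c.
Inner input = (K'⊕ipad) ∥ m = 5b 5b 36 36 36 36 ∥ 18 af 4c.
Inner hash: sum = 91+91+54+54+54+54+24+175+76 = 673 → 02 a1.
Outer input = (K'⊕opad) ∥ inner = 31 31 5c 5c 5c 5c ∥ 02 a1.
Outer hash (tag): sum = 49+49+92+92+92+92+2+161 = 629 → 02 75.

0275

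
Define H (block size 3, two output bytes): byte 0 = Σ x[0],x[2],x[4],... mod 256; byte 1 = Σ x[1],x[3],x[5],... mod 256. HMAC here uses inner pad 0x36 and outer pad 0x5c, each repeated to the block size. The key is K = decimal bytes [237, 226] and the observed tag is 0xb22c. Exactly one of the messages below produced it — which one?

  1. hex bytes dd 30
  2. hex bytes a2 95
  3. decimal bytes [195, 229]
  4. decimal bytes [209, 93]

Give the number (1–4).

4

Key decimal bytes [237, 226] = ed e2 is 2 bytes ≤ B = 3; zero-pad to 3 bytes: K' = ed e2 00.
K' ⊕ ipad = db d4 36; K' ⊕ opad = b1 be 5c.
m1: inner = H(db d4 36 dd 30) = 41 b1; tag = H(b1 be 5c 41 b1) = beff
m2: inner = H(db d4 36 a2 95) = a6 76; tag = H(b1 be 5c a6 76) = 8364
m3: inner = H(db d4 36 c3 e5) = f6 97; tag = H(b1 be 5c f6 97) = a4b4
m4: inner = H(db d4 36 d1 5d) = 6e a5; tag = H(b1 be 5c 6e a5) = b22c ← matches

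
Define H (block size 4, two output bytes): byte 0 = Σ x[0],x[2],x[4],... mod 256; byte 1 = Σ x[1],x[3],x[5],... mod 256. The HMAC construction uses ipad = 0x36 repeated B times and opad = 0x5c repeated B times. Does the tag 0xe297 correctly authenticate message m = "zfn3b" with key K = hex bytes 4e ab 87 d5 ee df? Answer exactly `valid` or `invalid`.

invalid

Key hex bytes 4e ab 87 d5 ee df is 6 bytes > B = 4, so hash it first: H(key) = c3 5f, then zero-pad to 4 bytes: K' = c3 5f 00 00.
K' ⊕ ipad = f5 69 36 36; K' ⊕ opad = 9f 03 5c 5c.
Inner hash: even-index sum = 629 mod 256 = 117; odd-index sum = 312 mod 256 = 56 → 75 38.
Outer hash (recomputed tag): even-index sum = 368 mod 256 = 112; odd-index sum = 151 mod 256 = 151 → 70 97.
Recomputed tag = 7097; claimed = e297 → mismatch.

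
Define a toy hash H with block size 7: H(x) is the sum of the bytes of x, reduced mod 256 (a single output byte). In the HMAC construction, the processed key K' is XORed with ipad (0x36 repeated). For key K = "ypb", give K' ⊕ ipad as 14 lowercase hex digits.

4f465436363636

Key "ypb" = 79 70 62 is 3 bytes ≤ B = 7; zero-pad to 7 bytes: K' = 79 70 62 00 00 00 00.
XOR each byte with 0x36: 79⊕36=4f, 70⊕36=46, 62⊕36=54, 00⊕36=36, 00⊕36=36, 00⊕36=36, 00⊕36=36.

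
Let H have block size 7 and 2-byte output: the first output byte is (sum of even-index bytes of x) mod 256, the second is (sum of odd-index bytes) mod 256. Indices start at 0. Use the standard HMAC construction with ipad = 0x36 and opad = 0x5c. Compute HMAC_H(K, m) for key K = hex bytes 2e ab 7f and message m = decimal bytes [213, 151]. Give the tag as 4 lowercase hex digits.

Key hex bytes 2e ab 7f is 3 bytes ≤ B = 7; zero-pad to 7 bytes: K' = 2e ab 7f 00 00 00 00.
K' ⊕ ipad = 18 9d 49 36 36 36 36.  K' ⊕ opad = 72 f7 23 5c 5c 5c 5c.
Inner input = (K'⊕ipad) ∥ m = 18 9d 49 36 36 36 36 ∥ d5 97.
Inner hash: even-index sum = 356 mod 256 = 100; odd-index sum = 478 mod 256 = 222 → 64 de.
Outer input = (K'⊕opad) ∥ inner = 72 f7 23 5c 5c 5c 5c ∥ 64 de.
Outer hash (tag): even-index sum = 555 mod 256 = 43; odd-index sum = 531 mod 256 = 19 → 2b 13.

2b13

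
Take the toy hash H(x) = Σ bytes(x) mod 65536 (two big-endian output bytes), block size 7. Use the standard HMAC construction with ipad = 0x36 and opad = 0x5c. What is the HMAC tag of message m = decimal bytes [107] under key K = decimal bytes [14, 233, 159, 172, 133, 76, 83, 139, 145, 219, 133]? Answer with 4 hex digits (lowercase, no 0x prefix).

0365

Key decimal bytes [14, 233, 159, 172, 133, 76, 83, 139, 145, 219, 133] = 0e e9 9f ac 85 4c 53 8b 91 db 85 is 11 bytes > B = 7, so hash it first: H(key) = 05 e2, then zero-pad to 7 bytes: K' = 05 e2 00 00 00 00 00.
K' ⊕ ipad = 33 d4 36 36 36 36 36.  K' ⊕ opad = 59 be 5c 5c 5c 5c 5c.
Inner input = (K'⊕ipad) ∥ m = 33 d4 36 36 36 36 36 ∥ 6b.
Inner hash: sum = 51+212+54+54+54+54+54+107 = 640 → 02 80.
Outer input = (K'⊕opad) ∥ inner = 59 be 5c 5c 5c 5c 5c ∥ 02 80.
Outer hash (tag): sum = 89+190+92+92+92+92+92+2+128 = 869 → 03 65.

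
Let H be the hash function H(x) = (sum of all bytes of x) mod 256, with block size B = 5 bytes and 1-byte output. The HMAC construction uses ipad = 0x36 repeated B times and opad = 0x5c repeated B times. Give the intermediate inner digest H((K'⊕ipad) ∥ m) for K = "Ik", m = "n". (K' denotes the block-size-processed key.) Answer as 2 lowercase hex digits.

ec

Key "Ik" = 49 6b is 2 bytes ≤ B = 5; zero-pad to 5 bytes: K' = 49 6b 00 00 00.
K' ⊕ ipad = 7f 5d 36 36 36.
Inner input = 7f 5d 36 36 36 ∥ 6e.
Inner hash: sum = 127+93+54+54+54+110 = 492; mod 256 = 236 → ec.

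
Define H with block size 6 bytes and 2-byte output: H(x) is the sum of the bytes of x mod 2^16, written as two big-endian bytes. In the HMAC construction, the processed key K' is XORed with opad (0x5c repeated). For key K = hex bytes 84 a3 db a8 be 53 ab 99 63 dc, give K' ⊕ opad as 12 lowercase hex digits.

5a625c5c5c5c

Key hex bytes 84 a3 db a8 be 53 ab 99 63 dc is 10 bytes > B = 6, so hash it first: H(key) = 06 3e, then zero-pad to 6 bytes: K' = 06 3e 00 00 00 00.
XOR each byte with 0x5c: 06⊕5c=5a, 3e⊕5c=62, 00⊕5c=5c, 00⊕5c=5c, 00⊕5c=5c, 00⊕5c=5c.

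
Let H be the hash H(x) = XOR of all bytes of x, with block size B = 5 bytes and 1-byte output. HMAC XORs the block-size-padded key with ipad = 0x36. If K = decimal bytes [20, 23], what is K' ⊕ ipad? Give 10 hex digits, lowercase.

2221363636

Key decimal bytes [20, 23] = 14 17 is 2 bytes ≤ B = 5; zero-pad to 5 bytes: K' = 14 17 00 00 00.
XOR each byte with 0x36: 14⊕36=22, 17⊕36=21, 00⊕36=36, 00⊕36=36, 00⊕36=36.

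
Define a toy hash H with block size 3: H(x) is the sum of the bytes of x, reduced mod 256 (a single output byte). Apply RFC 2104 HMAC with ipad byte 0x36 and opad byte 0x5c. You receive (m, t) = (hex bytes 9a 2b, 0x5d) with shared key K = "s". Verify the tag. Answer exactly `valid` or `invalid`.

Key "s" = 73 is 1 byte ≤ B = 3; zero-pad to 3 bytes: K' = 73 00 00.
K' ⊕ ipad = 45 36 36; K' ⊕ opad = 2f 5c 5c.
Inner hash: sum = 69+54+54+154+43 = 374; mod 256 = 118 → 76.
Outer hash (recomputed tag): sum = 47+92+92+118 = 349; mod 256 = 93 → 5d.
Recomputed tag = 5d; claimed = 5d → match.

valid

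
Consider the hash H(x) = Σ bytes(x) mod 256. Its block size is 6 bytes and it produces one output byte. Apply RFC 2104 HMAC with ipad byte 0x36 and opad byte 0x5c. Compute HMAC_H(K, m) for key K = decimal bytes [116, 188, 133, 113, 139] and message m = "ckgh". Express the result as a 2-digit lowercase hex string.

Key decimal bytes [116, 188, 133, 113, 139] = 74 bc 85 71 8b is 5 bytes ≤ B = 6; zero-pad to 6 bytes: K' = 74 bc 85 71 8b 00.
K' ⊕ ipad = 42 8a b3 47 bd 36.  K' ⊕ opad = 28 e0 d9 2d d7 5c.
Inner input = (K'⊕ipad) ∥ m = 42 8a b3 47 bd 36 ∥ 63 6b 67 68.
Inner hash: sum = 66+138+179+71+189+54+99+107+103+104 = 1110; mod 256 = 86 → 56.
Outer input = (K'⊕opad) ∥ inner = 28 e0 d9 2d d7 5c ∥ 56.
Outer hash (tag): sum = 40+224+217+45+215+92+86 = 919; mod 256 = 151 → 97.

97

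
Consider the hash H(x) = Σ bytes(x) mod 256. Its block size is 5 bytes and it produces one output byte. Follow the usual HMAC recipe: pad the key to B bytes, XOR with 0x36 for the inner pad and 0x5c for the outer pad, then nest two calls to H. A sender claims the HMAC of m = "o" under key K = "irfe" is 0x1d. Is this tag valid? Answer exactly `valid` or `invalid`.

Key "irfe" = 69 72 66 65 is 4 bytes ≤ B = 5; zero-pad to 5 bytes: K' = 69 72 66 65 00.
K' ⊕ ipad = 5f 44 50 53 36; K' ⊕ opad = 35 2e 3a 39 5c.
Inner hash: sum = 95+68+80+83+54+111 = 491; mod 256 = 235 → eb.
Outer hash (recomputed tag): sum = 53+46+58+57+92+235 = 541; mod 256 = 29 → 1d.
Recomputed tag = 1d; claimed = 1d → match.

valid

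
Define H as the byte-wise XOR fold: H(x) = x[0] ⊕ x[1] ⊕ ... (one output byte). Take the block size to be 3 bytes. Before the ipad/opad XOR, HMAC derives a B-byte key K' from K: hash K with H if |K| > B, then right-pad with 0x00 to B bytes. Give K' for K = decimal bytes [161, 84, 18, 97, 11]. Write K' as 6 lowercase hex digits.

|K| = 5 > B = 3, so first hash the key.
H(K): XOR a1⊕54⊕12⊕61⊕0b = 8d.
Zero-pad H(K) = 8d to 3 bytes: K' = 8d 00 00.

8d0000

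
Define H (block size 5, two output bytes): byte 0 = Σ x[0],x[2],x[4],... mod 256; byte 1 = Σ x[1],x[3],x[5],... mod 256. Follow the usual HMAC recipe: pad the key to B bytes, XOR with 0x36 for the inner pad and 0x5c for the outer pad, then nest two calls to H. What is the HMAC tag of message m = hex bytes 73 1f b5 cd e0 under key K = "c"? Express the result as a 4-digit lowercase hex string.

6b65

Key "c" = 63 is 1 byte ≤ B = 5; zero-pad to 5 bytes: K' = 63 00 00 00 00.
K' ⊕ ipad = 55 36 36 36 36.  K' ⊕ opad = 3f 5c 5c 5c 5c.
Inner input = (K'⊕ipad) ∥ m = 55 36 36 36 36 ∥ 73 1f b5 cd e0.
Inner hash: even-index sum = 429 mod 256 = 173; odd-index sum = 628 mod 256 = 116 → ad 74.
Outer input = (K'⊕opad) ∥ inner = 3f 5c 5c 5c 5c ∥ ad 74.
Outer hash (tag): even-index sum = 363 mod 256 = 107; odd-index sum = 357 mod 256 = 101 → 6b 65.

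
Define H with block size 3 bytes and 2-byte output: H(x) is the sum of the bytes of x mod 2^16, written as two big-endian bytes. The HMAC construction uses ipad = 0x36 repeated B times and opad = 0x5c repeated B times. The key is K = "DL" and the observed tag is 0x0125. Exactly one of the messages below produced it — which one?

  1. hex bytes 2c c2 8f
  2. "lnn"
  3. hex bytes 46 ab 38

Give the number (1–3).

1

Key "DL" = 44 4c is 2 bytes ≤ B = 3; zero-pad to 3 bytes: K' = 44 4c 00.
K' ⊕ ipad = 72 7a 36; K' ⊕ opad = 18 10 5c.
m1: inner = H(72 7a 36 2c c2 8f) = 02 9f; tag = H(18 10 5c 02 9f) = 0125 ← matches
m2: inner = H(72 7a 36 6c 6e 6e) = 02 6a; tag = H(18 10 5c 02 6a) = 00f0
m3: inner = H(72 7a 36 46 ab 38) = 02 4b; tag = H(18 10 5c 02 4b) = 00d1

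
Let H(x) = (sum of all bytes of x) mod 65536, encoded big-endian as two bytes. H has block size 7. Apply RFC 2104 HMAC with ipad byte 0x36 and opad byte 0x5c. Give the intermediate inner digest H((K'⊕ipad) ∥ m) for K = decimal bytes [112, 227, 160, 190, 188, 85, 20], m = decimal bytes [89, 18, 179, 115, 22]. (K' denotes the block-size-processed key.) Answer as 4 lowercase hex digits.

04ef

Key decimal bytes [112, 227, 160, 190, 188, 85, 20] = 70 e3 a0 be bc 55 14 is exactly B = 7 bytes: K' = 70 e3 a0 be bc 55 14.
K' ⊕ ipad = 46 d5 96 88 8a 63 22.
Inner input = 46 d5 96 88 8a 63 22 ∥ 59 12 b3 73 16.
Inner hash: sum = 70+213+150+136+138+99+34+89+18+179+115+22 = 1263 → 04 ef.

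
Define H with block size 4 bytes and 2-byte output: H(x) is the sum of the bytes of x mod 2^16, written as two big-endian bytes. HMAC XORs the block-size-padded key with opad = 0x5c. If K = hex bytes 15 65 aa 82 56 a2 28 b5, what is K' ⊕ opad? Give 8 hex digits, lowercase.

Key hex bytes 15 65 aa 82 56 a2 28 b5 is 8 bytes > B = 4, so hash it first: H(key) = 03 7b, then zero-pad to 4 bytes: K' = 03 7b 00 00.
XOR each byte with 0x5c: 03⊕5c=5f, 7b⊕5c=27, 00⊕5c=5c, 00⊕5c=5c.

5f275c5c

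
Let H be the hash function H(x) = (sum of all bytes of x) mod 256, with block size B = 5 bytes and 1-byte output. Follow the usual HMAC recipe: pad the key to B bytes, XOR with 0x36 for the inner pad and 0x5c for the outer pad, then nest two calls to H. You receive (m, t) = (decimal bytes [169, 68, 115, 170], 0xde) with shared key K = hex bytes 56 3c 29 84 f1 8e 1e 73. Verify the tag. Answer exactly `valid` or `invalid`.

valid

Key hex bytes 56 3c 29 84 f1 8e 1e 73 is 8 bytes > B = 5, so hash it first: H(key) = 4f, then zero-pad to 5 bytes: K' = 4f 00 00 00 00.
K' ⊕ ipad = 79 36 36 36 36; K' ⊕ opad = 13 5c 5c 5c 5c.
Inner hash: sum = 121+54+54+54+54+169+68+115+170 = 859; mod 256 = 91 → 5b.
Outer hash (recomputed tag): sum = 19+92+92+92+92+91 = 478; mod 256 = 222 → de.
Recomputed tag = de; claimed = de → match.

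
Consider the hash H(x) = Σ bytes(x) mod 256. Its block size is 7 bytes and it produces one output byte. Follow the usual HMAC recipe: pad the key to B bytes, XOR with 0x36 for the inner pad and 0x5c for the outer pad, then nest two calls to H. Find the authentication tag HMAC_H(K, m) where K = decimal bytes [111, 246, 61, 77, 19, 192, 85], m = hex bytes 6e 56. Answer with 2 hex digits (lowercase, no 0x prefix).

Key decimal bytes [111, 246, 61, 77, 19, 192, 85] = 6f f6 3d 4d 13 c0 55 is exactly B = 7 bytes: K' = 6f f6 3d 4d 13 c0 55.
K' ⊕ ipad = 59 c0 0b 7b 25 f6 63.  K' ⊕ opad = 33 aa 61 11 4f 9c 09.
Inner input = (K'⊕ipad) ∥ m = 59 c0 0b 7b 25 f6 63 ∥ 6e 56.
Inner hash: sum = 89+192+11+123+37+246+99+110+86 = 993; mod 256 = 225 → e1.
Outer input = (K'⊕opad) ∥ inner = 33 aa 61 11 4f 9c 09 ∥ e1.
Outer hash (tag): sum = 51+170+97+17+79+156+9+225 = 804; mod 256 = 36 → 24.

24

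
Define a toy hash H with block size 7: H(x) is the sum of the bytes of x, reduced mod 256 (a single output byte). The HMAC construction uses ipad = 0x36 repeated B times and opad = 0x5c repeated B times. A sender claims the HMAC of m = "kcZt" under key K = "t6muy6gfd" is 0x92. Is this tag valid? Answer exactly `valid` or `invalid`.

Key "t6muy6gfd" = 74 36 6d 75 79 36 67 66 64 is 9 bytes > B = 7, so hash it first: H(key) = 6c, then zero-pad to 7 bytes: K' = 6c 00 00 00 00 00 00.
K' ⊕ ipad = 5a 36 36 36 36 36 36; K' ⊕ opad = 30 5c 5c 5c 5c 5c 5c.
Inner hash: sum = 90+54+54+54+54+54+54+107+99+90+116 = 826; mod 256 = 58 → 3a.
Outer hash (recomputed tag): sum = 48+92+92+92+92+92+92+58 = 658; mod 256 = 146 → 92.
Recomputed tag = 92; claimed = 92 → match.

valid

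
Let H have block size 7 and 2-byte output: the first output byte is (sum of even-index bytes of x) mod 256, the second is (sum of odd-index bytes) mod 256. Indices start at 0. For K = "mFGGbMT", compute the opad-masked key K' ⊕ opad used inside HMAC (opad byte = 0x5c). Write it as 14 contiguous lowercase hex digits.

311a1b1b3e1108

Key "mFGGbMT" = 6d 46 47 47 62 4d 54 is exactly B = 7 bytes: K' = 6d 46 47 47 62 4d 54.
XOR each byte with 0x5c: 6d⊕5c=31, 46⊕5c=1a, 47⊕5c=1b, 47⊕5c=1b, 62⊕5c=3e, 4d⊕5c=11, 54⊕5c=08.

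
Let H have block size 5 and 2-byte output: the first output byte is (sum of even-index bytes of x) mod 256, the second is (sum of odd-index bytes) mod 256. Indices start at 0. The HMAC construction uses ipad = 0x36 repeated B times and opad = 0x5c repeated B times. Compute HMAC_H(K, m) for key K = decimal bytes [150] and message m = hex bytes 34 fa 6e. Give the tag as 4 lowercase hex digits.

Key decimal bytes [150] = 96 is 1 byte ≤ B = 5; zero-pad to 5 bytes: K' = 96 00 00 00 00.
K' ⊕ ipad = a0 36 36 36 36.  K' ⊕ opad = ca 5c 5c 5c 5c.
Inner input = (K'⊕ipad) ∥ m = a0 36 36 36 36 ∥ 34 fa 6e.
Inner hash: even-index sum = 518 mod 256 = 6; odd-index sum = 270 mod 256 = 14 → 06 0e.
Outer input = (K'⊕opad) ∥ inner = ca 5c 5c 5c 5c ∥ 06 0e.
Outer hash (tag): even-index sum = 400 mod 256 = 144; odd-index sum = 190 mod 256 = 190 → 90 be.

90be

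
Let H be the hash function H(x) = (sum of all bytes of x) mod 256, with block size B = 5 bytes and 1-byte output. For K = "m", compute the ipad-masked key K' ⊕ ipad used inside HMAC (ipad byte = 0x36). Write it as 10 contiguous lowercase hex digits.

Key "m" = 6d is 1 byte ≤ B = 5; zero-pad to 5 bytes: K' = 6d 00 00 00 00.
XOR each byte with 0x36: 6d⊕36=5b, 00⊕36=36, 00⊕36=36, 00⊕36=36, 00⊕36=36.

5b36363636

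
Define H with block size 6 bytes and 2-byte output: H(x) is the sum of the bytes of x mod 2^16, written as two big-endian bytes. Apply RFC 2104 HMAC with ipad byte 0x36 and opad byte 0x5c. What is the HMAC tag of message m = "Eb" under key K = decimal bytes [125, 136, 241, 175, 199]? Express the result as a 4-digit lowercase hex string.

03c7

Key decimal bytes [125, 136, 241, 175, 199] = 7d 88 f1 af c7 is 5 bytes ≤ B = 6; zero-pad to 6 bytes: K' = 7d 88 f1 af c7 00.
K' ⊕ ipad = 4b be c7 99 f1 36.  K' ⊕ opad = 21 d4 ad f3 9b 5c.
Inner input = (K'⊕ipad) ∥ m = 4b be c7 99 f1 36 ∥ 45 62.
Inner hash: sum = 75+190+199+153+241+54+69+98 = 1079 → 04 37.
Outer input = (K'⊕opad) ∥ inner = 21 d4 ad f3 9b 5c ∥ 04 37.
Outer hash (tag): sum = 33+212+173+243+155+92+4+55 = 967 → 03 c7.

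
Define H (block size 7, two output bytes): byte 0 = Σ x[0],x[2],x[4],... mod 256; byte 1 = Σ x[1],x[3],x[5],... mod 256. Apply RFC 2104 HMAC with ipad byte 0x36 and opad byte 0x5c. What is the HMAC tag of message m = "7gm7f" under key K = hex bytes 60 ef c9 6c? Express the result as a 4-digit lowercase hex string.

fc9e

Key hex bytes 60 ef c9 6c is 4 bytes ≤ B = 7; zero-pad to 7 bytes: K' = 60 ef c9 6c 00 00 00.
K' ⊕ ipad = 56 d9 ff 5a 36 36 36.  K' ⊕ opad = 3c b3 95 30 5c 5c 5c.
Inner input = (K'⊕ipad) ∥ m = 56 d9 ff 5a 36 36 36 ∥ 37 67 6d 37 66.
Inner hash: even-index sum = 607 mod 256 = 95; odd-index sum = 627 mod 256 = 115 → 5f 73.
Outer input = (K'⊕opad) ∥ inner = 3c b3 95 30 5c 5c 5c ∥ 5f 73.
Outer hash (tag): even-index sum = 508 mod 256 = 252; odd-index sum = 414 mod 256 = 158 → fc 9e.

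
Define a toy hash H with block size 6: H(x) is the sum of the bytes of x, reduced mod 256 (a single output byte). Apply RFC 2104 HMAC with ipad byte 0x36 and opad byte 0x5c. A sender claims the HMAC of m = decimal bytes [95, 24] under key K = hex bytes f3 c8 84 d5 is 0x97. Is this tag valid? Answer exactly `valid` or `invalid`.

valid

Key hex bytes f3 c8 84 d5 is 4 bytes ≤ B = 6; zero-pad to 6 bytes: K' = f3 c8 84 d5 00 00.
K' ⊕ ipad = c5 fe b2 e3 36 36; K' ⊕ opad = af 94 d8 89 5c 5c.
Inner hash: sum = 197+254+178+227+54+54+95+24 = 1083; mod 256 = 59 → 3b.
Outer hash (recomputed tag): sum = 175+148+216+137+92+92+59 = 919; mod 256 = 151 → 97.
Recomputed tag = 97; claimed = 97 → match.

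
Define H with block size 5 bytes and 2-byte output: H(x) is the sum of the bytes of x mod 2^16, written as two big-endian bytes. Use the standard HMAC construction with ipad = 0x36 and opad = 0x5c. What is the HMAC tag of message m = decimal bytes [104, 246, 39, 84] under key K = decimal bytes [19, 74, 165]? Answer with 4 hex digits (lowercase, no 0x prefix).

0292

Key decimal bytes [19, 74, 165] = 13 4a a5 is 3 bytes ≤ B = 5; zero-pad to 5 bytes: K' = 13 4a a5 00 00.
K' ⊕ ipad = 25 7c 93 36 36.  K' ⊕ opad = 4f 16 f9 5c 5c.
Inner input = (K'⊕ipad) ∥ m = 25 7c 93 36 36 ∥ 68 f6 27 54.
Inner hash: sum = 37+124+147+54+54+104+246+39+84 = 889 → 03 79.
Outer input = (K'⊕opad) ∥ inner = 4f 16 f9 5c 5c ∥ 03 79.
Outer hash (tag): sum = 79+22+249+92+92+3+121 = 658 → 02 92.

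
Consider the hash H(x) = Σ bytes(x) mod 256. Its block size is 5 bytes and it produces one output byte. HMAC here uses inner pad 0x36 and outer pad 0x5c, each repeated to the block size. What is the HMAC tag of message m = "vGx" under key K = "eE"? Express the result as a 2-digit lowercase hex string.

03

Key "eE" = 65 45 is 2 bytes ≤ B = 5; zero-pad to 5 bytes: K' = 65 45 00 00 00.
K' ⊕ ipad = 53 73 36 36 36.  K' ⊕ opad = 39 19 5c 5c 5c.
Inner input = (K'⊕ipad) ∥ m = 53 73 36 36 36 ∥ 76 47 78.
Inner hash: sum = 83+115+54+54+54+118+71+120 = 669; mod 256 = 157 → 9d.
Outer input = (K'⊕opad) ∥ inner = 39 19 5c 5c 5c ∥ 9d.
Outer hash (tag): sum = 57+25+92+92+92+157 = 515; mod 256 = 3 → 03.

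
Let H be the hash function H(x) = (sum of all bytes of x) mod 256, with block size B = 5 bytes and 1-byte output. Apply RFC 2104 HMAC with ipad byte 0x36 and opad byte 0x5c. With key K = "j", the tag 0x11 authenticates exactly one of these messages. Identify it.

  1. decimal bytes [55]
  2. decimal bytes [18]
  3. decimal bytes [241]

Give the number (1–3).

Key "j" = 6a is 1 byte ≤ B = 5; zero-pad to 5 bytes: K' = 6a 00 00 00 00.
K' ⊕ ipad = 5c 36 36 36 36; K' ⊕ opad = 36 5c 5c 5c 5c.
m1: inner = H(5c 36 36 36 36 37) = 6b; tag = H(36 5c 5c 5c 5c 6b) = 11 ← matches
m2: inner = H(5c 36 36 36 36 12) = 46; tag = H(36 5c 5c 5c 5c 46) = ec
m3: inner = H(5c 36 36 36 36 f1) = 25; tag = H(36 5c 5c 5c 5c 25) = cb

1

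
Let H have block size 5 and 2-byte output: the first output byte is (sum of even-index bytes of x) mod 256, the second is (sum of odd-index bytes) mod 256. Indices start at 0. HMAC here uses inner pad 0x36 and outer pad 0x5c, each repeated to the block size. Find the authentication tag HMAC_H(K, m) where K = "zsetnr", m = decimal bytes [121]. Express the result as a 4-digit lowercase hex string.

e748

Key "zsetnr" = 7a 73 65 74 6e 72 is 6 bytes > B = 5, so hash it first: H(key) = 4d 59, then zero-pad to 5 bytes: K' = 4d 59 00 00 00.
K' ⊕ ipad = 7b 6f 36 36 36.  K' ⊕ opad = 11 05 5c 5c 5c.
Inner input = (K'⊕ipad) ∥ m = 7b 6f 36 36 36 ∥ 79.
Inner hash: even-index sum = 231 mod 256 = 231; odd-index sum = 286 mod 256 = 30 → e7 1e.
Outer input = (K'⊕opad) ∥ inner = 11 05 5c 5c 5c ∥ e7 1e.
Outer hash (tag): even-index sum = 231 mod 256 = 231; odd-index sum = 328 mod 256 = 72 → e7 48.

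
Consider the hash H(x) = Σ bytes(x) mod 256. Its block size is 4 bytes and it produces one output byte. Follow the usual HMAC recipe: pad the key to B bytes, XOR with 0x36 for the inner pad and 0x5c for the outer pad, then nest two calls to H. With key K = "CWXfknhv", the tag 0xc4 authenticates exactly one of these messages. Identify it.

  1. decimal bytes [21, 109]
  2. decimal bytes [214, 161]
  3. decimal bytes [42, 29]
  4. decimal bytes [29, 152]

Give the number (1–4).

1

Key "CWXfknhv" = 43 57 58 66 6b 6e 68 76 is 8 bytes > B = 4, so hash it first: H(key) = 0f, then zero-pad to 4 bytes: K' = 0f 00 00 00.
K' ⊕ ipad = 39 36 36 36; K' ⊕ opad = 53 5c 5c 5c.
m1: inner = H(39 36 36 36 15 6d) = 5d; tag = H(53 5c 5c 5c 5d) = c4 ← matches
m2: inner = H(39 36 36 36 d6 a1) = 52; tag = H(53 5c 5c 5c 52) = b9
m3: inner = H(39 36 36 36 2a 1d) = 22; tag = H(53 5c 5c 5c 22) = 89
m4: inner = H(39 36 36 36 1d 98) = 90; tag = H(53 5c 5c 5c 90) = f7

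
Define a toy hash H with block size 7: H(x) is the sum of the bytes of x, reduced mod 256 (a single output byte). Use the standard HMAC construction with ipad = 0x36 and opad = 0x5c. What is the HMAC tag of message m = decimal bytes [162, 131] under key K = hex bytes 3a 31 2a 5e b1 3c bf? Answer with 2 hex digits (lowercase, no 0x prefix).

51

Key hex bytes 3a 31 2a 5e b1 3c bf is exactly B = 7 bytes: K' = 3a 31 2a 5e b1 3c bf.
K' ⊕ ipad = 0c 07 1c 68 87 0a 89.  K' ⊕ opad = 66 6d 76 02 ed 60 e3.
Inner input = (K'⊕ipad) ∥ m = 0c 07 1c 68 87 0a 89 ∥ a2 83.
Inner hash: sum = 12+7+28+104+135+10+137+162+131 = 726; mod 256 = 214 → d6.
Outer input = (K'⊕opad) ∥ inner = 66 6d 76 02 ed 60 e3 ∥ d6.
Outer hash (tag): sum = 102+109+118+2+237+96+227+214 = 1105; mod 256 = 81 → 51.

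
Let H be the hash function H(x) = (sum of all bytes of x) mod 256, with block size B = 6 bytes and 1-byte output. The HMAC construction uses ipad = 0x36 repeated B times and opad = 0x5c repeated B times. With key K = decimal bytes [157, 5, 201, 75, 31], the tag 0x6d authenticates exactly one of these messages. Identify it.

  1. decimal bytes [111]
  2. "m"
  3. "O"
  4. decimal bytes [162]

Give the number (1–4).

3

Key decimal bytes [157, 5, 201, 75, 31] = 9d 05 c9 4b 1f is 5 bytes ≤ B = 6; zero-pad to 6 bytes: K' = 9d 05 c9 4b 1f 00.
K' ⊕ ipad = ab 33 ff 7d 29 36; K' ⊕ opad = c1 59 95 17 43 5c.
m1: inner = H(ab 33 ff 7d 29 36 6f) = 28; tag = H(c1 59 95 17 43 5c 28) = 8d
m2: inner = H(ab 33 ff 7d 29 36 6d) = 26; tag = H(c1 59 95 17 43 5c 26) = 8b
m3: inner = H(ab 33 ff 7d 29 36 4f) = 08; tag = H(c1 59 95 17 43 5c 08) = 6d ← matches
m4: inner = H(ab 33 ff 7d 29 36 a2) = 5b; tag = H(c1 59 95 17 43 5c 5b) = c0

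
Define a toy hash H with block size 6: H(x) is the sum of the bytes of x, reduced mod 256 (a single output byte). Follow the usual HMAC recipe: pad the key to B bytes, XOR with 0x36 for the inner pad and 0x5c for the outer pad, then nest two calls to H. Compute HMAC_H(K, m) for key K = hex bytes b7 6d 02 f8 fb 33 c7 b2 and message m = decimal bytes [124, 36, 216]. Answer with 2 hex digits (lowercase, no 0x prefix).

Key hex bytes b7 6d 02 f8 fb 33 c7 b2 is 8 bytes > B = 6, so hash it first: H(key) = c5, then zero-pad to 6 bytes: K' = c5 00 00 00 00 00.
K' ⊕ ipad = f3 36 36 36 36 36.  K' ⊕ opad = 99 5c 5c 5c 5c 5c.
Inner input = (K'⊕ipad) ∥ m = f3 36 36 36 36 36 ∥ 7c 24 d8.
Inner hash: sum = 243+54+54+54+54+54+124+36+216 = 889; mod 256 = 121 → 79.
Outer input = (K'⊕opad) ∥ inner = 99 5c 5c 5c 5c 5c ∥ 79.
Outer hash (tag): sum = 153+92+92+92+92+92+121 = 734; mod 256 = 222 → de.

de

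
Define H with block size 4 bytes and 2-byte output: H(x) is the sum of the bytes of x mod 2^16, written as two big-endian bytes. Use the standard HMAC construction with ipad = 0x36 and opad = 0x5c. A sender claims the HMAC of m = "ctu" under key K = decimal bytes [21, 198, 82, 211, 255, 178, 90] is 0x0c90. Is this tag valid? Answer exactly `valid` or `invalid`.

Key decimal bytes [21, 198, 82, 211, 255, 178, 90] = 15 c6 52 d3 ff b2 5a is 7 bytes > B = 4, so hash it first: H(key) = 04 0b, then zero-pad to 4 bytes: K' = 04 0b 00 00.
K' ⊕ ipad = 32 3d 36 36; K' ⊕ opad = 58 57 5c 5c.
Inner hash: sum = 50+61+54+54+99+116+117 = 551 → 02 27.
Outer hash (recomputed tag): sum = 88+87+92+92+2+39 = 400 → 01 90.
Recomputed tag = 0190; claimed = 0c90 → mismatch.

invalid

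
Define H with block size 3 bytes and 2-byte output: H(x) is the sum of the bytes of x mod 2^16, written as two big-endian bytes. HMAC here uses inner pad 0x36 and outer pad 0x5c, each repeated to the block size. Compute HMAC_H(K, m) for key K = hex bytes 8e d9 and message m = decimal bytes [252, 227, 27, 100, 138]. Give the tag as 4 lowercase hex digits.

027c

Key hex bytes 8e d9 is 2 bytes ≤ B = 3; zero-pad to 3 bytes: K' = 8e d9 00.
K' ⊕ ipad = b8 ef 36.  K' ⊕ opad = d2 85 5c.
Inner input = (K'⊕ipad) ∥ m = b8 ef 36 ∥ fc e3 1b 64 8a.
Inner hash: sum = 184+239+54+252+227+27+100+138 = 1221 → 04 c5.
Outer input = (K'⊕opad) ∥ inner = d2 85 5c ∥ 04 c5.
Outer hash (tag): sum = 210+133+92+4+197 = 636 → 02 7c.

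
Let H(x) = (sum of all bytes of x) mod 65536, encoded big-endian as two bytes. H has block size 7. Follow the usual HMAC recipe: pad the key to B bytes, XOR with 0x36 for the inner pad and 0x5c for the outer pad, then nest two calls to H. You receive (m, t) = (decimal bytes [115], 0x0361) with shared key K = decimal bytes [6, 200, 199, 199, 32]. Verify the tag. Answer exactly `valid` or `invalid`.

Key decimal bytes [6, 200, 199, 199, 32] = 06 c8 c7 c7 20 is 5 bytes ≤ B = 7; zero-pad to 7 bytes: K' = 06 c8 c7 c7 20 00 00.
K' ⊕ ipad = 30 fe f1 f1 16 36 36; K' ⊕ opad = 5a 94 9b 9b 7c 5c 5c.
Inner hash: sum = 48+254+241+241+22+54+54+115 = 1029 → 04 05.
Outer hash (recomputed tag): sum = 90+148+155+155+124+92+92+4+5 = 865 → 03 61.
Recomputed tag = 0361; claimed = 0361 → match.

valid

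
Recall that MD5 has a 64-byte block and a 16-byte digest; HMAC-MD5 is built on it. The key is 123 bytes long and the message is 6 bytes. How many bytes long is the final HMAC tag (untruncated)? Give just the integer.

16

The tag is one MD5 digest: 16 bytes.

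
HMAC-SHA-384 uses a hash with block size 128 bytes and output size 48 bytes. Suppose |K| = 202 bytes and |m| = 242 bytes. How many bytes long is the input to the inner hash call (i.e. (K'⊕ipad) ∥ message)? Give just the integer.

370

Key is 202 > 128 bytes, so it is hashed to 48 bytes then zero-padded to 128: |K'| = 128.
Inner input = (K'⊕ipad) ∥ m → 128 + 242 = 370 bytes.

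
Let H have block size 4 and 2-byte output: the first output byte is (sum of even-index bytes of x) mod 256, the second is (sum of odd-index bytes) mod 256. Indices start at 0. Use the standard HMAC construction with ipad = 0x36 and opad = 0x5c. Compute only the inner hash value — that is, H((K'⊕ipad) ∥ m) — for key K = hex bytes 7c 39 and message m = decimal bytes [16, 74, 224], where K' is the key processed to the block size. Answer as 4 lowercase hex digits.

708f

Key hex bytes 7c 39 is 2 bytes ≤ B = 4; zero-pad to 4 bytes: K' = 7c 39 00 00.
K' ⊕ ipad = 4a 0f 36 36.
Inner input = 4a 0f 36 36 ∥ 10 4a e0.
Inner hash: even-index sum = 368 mod 256 = 112; odd-index sum = 143 mod 256 = 143 → 70 8f.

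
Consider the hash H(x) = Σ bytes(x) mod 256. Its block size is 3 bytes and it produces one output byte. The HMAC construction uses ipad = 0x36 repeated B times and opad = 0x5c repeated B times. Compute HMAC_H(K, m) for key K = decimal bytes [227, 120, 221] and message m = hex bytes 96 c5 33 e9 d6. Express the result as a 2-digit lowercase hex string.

bf

Key decimal bytes [227, 120, 221] = e3 78 dd is exactly B = 3 bytes: K' = e3 78 dd.
K' ⊕ ipad = d5 4e eb.  K' ⊕ opad = bf 24 81.
Inner input = (K'⊕ipad) ∥ m = d5 4e eb ∥ 96 c5 33 e9 d6.
Inner hash: sum = 213+78+235+150+197+51+233+214 = 1371; mod 256 = 91 → 5b.
Outer input = (K'⊕opad) ∥ inner = bf 24 81 ∥ 5b.
Outer hash (tag): sum = 191+36+129+91 = 447; mod 256 = 191 → bf.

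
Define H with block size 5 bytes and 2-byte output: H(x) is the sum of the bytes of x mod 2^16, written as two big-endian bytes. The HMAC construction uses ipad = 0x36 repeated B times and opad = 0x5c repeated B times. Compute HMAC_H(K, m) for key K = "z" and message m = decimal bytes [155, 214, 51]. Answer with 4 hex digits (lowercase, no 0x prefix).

Key "z" = 7a is 1 byte ≤ B = 5; zero-pad to 5 bytes: K' = 7a 00 00 00 00.
K' ⊕ ipad = 4c 36 36 36 36.  K' ⊕ opad = 26 5c 5c 5c 5c.
Inner input = (K'⊕ipad) ∥ m = 4c 36 36 36 36 ∥ 9b d6 33.
Inner hash: sum = 76+54+54+54+54+155+214+51 = 712 → 02 c8.
Outer input = (K'⊕opad) ∥ inner = 26 5c 5c 5c 5c ∥ 02 c8.
Outer hash (tag): sum = 38+92+92+92+92+2+200 = 608 → 02 60.

0260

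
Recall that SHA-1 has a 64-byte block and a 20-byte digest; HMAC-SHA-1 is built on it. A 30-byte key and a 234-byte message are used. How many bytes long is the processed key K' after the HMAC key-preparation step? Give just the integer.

Key is 30 ≤ 64 bytes, zero-padded: |K'| = 64.

64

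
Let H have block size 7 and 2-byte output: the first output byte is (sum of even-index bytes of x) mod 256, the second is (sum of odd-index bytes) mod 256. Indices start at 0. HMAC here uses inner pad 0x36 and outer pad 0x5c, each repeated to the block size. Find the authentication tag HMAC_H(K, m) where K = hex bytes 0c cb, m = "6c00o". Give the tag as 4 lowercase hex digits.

a2be

Key hex bytes 0c cb is 2 bytes ≤ B = 7; zero-pad to 7 bytes: K' = 0c cb 00 00 00 00 00.
K' ⊕ ipad = 3a fd 36 36 36 36 36.  K' ⊕ opad = 50 97 5c 5c 5c 5c 5c.
Inner input = (K'⊕ipad) ∥ m = 3a fd 36 36 36 36 36 ∥ 36 63 30 30 6f.
Inner hash: even-index sum = 367 mod 256 = 111; odd-index sum = 574 mod 256 = 62 → 6f 3e.
Outer input = (K'⊕opad) ∥ inner = 50 97 5c 5c 5c 5c 5c ∥ 6f 3e.
Outer hash (tag): even-index sum = 418 mod 256 = 162; odd-index sum = 446 mod 256 = 190 → a2 be.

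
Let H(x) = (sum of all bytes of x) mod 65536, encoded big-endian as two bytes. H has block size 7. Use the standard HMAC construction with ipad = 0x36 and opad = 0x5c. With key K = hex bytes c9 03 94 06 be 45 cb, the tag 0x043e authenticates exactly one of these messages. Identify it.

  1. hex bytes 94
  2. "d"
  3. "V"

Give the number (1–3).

Key hex bytes c9 03 94 06 be 45 cb is exactly B = 7 bytes: K' = c9 03 94 06 be 45 cb.
K' ⊕ ipad = ff 35 a2 30 88 73 fd; K' ⊕ opad = 95 5f c8 5a e2 19 97.
m1: inner = H(ff 35 a2 30 88 73 fd 94) = 04 92; tag = H(95 5f c8 5a e2 19 97 04 92) = 043e ← matches
m2: inner = H(ff 35 a2 30 88 73 fd 64) = 04 62; tag = H(95 5f c8 5a e2 19 97 04 62) = 040e
m3: inner = H(ff 35 a2 30 88 73 fd 56) = 04 54; tag = H(95 5f c8 5a e2 19 97 04 54) = 0400

1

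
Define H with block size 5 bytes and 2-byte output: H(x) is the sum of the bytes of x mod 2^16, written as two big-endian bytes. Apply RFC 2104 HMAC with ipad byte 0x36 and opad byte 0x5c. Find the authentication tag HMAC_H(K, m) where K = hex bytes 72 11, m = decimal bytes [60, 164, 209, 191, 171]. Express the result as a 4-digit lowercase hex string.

Key hex bytes 72 11 is 2 bytes ≤ B = 5; zero-pad to 5 bytes: K' = 72 11 00 00 00.
K' ⊕ ipad = 44 27 36 36 36.  K' ⊕ opad = 2e 4d 5c 5c 5c.
Inner input = (K'⊕ipad) ∥ m = 44 27 36 36 36 ∥ 3c a4 d1 bf ab.
Inner hash: sum = 68+39+54+54+54+60+164+209+191+171 = 1064 → 04 28.
Outer input = (K'⊕opad) ∥ inner = 2e 4d 5c 5c 5c ∥ 04 28.
Outer hash (tag): sum = 46+77+92+92+92+4+40 = 443 → 01 bb.

01bb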